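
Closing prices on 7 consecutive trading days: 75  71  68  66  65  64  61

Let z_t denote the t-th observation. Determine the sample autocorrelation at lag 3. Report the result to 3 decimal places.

-0.099

Mean z̄ = (75 + 71 + 68 + 66 + 65 + 64 + 61)/7 = 67.1429
Σ(z_t−z̄)(z_{t+3}−z̄) = (-8.9796) + (-8.2653) + (-2.6939) + (7.0204) = -12.9184
Denominator Σ(z_t−z̄)² = 130.8571
r_3 = -12.9184 / 130.8571 = -0.099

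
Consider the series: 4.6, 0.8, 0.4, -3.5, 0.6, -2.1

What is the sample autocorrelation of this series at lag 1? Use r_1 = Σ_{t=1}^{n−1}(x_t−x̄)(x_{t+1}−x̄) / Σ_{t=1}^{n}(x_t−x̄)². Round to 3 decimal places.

-0.014

Mean x̄ = (4.6 + 0.8 + 0.4 − 3.5 + 0.6 − 2.1)/6 = 0.1333
Deviations from mean: 4.4667, 0.6667, 0.2667, -3.6333, 0.4667, -2.2333
Σ(x_t−x̄)(x_{t+1}−x̄) = (2.9778) + (0.1778) + (-0.9689) + (-1.6956) + (-1.0422) = -0.5511
Denominator Σ(x_t−x̄)² = 38.8733
r_1 = -0.5511 / 38.8733 = -0.014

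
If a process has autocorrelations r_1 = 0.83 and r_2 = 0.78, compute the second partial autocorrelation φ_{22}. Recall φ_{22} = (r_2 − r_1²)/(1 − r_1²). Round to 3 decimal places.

0.293

φ_{22} = (r_2 − r_1²) / (1 − r_1²)
r_1² = (0.83)² = 0.6889
Numerator = 0.78 − 0.6889 = 0.0911; denominator = 1 − 0.6889 = 0.3111
φ_{22} = 0.0911 / 0.3111 = 0.293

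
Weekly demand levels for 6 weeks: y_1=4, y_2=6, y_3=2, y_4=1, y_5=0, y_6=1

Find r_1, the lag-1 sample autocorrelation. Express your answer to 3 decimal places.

Mean ȳ = (4 + 6 + 2 + 1 + 0 + 1)/6 = 2.3333
Σ(y_t−ȳ)(y_{t+1}−ȳ) = (6.1111) + (-1.2222) + (0.4444) + (3.1111) + (3.1111) = 11.5556
Denominator Σ(y_t−ȳ)² = 25.3333
r_1 = 11.5556 / 25.3333 = 0.456

0.456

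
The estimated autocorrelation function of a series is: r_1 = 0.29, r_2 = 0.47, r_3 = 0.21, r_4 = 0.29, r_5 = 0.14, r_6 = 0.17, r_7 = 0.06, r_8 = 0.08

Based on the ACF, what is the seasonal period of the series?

The largest autocorrelation is r_2 = 0.47; the remaining lags stay at or below 0.29.
The dominant spike at lag 2 indicates a seasonal period of 2.

2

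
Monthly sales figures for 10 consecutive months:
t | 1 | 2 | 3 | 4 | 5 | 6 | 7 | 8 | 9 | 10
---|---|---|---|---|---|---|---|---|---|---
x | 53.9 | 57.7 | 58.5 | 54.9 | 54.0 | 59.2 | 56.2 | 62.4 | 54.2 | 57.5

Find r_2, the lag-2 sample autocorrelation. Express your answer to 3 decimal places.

Mean x̄ = (53.9 + 57.7 + 58.5 + 54.9 + 54.0 + 59.2 + 56.2 + 62.4 + 54.2 + 57.5)/10 = 56.8500
Numerator Σ_{t=1}^{8}(x_t−x̄)(x_{t+2}−x̄) = 4.4150
Denominator Σ(x_t−x̄)² = 68.2650
r_2 = 4.4150 / 68.2650 = 0.065

0.065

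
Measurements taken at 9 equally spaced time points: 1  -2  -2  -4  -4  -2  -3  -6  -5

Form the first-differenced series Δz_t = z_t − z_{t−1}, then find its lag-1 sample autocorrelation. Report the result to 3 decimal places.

-0.237

First differences Δz: -3, 0, -2, 0, 2, -1, -3, 1
Mean of differences = -0.7500
Numerator Σ(Δz_t−Δz̄)(Δz_{t+1}−Δz̄) = -5.5625
Denominator Σ(Δz_t−Δz̄)² = 23.5000
r_1(Δz) = -5.5625 / 23.5000 = -0.237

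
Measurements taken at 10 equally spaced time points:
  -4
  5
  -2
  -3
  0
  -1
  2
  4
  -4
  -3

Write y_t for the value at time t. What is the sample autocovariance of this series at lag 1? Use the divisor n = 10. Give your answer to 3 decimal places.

Mean ȳ = (-4 + 5 − 2 − 3 + 0 − 1 + 2 + 4 − 4 − 3)/10 = -0.6000
Σ_{t=1}^{9}(y_t−ȳ)(y_{t+1}−ȳ) = -21.7600
γ_1 = -21.7600 / 10 = -2.176

-2.176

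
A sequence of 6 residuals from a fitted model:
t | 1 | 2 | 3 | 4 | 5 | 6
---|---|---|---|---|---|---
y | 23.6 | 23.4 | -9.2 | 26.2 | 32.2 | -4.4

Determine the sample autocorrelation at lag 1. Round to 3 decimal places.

-0.358

Mean ȳ = (23.6 + 23.4 − 9.2 + 26.2 + 32.2 − 4.4)/6 = 15.3000
Deviations from mean: 8.3000, 8.1000, -24.5000, 10.9000, 16.9000, -19.7000
Σ(y_t−ȳ)(y_{t+1}−ȳ) = (67.2300) + (-198.4500) + (-267.0500) + (184.2100) + (-332.9300) = -546.9900
Denominator Σ(y_t−ȳ)² = 1527.2600
r_1 = -546.9900 / 1527.2600 = -0.358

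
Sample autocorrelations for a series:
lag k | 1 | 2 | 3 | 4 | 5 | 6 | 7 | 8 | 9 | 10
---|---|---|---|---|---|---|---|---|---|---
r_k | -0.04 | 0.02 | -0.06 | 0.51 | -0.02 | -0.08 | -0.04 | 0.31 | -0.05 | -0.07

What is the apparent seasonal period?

The largest autocorrelation is r_4 = 0.51, with a weaker echo at lag 8 (0.31); the remaining lags stay at or below 0.02.
The dominant spike at lag 4 indicates a seasonal period of 4.

4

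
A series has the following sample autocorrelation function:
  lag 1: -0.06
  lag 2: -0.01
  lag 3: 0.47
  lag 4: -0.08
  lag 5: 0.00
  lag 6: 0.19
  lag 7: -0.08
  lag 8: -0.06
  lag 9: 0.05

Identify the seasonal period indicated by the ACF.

3

The largest autocorrelation is r_3 = 0.47, with a weaker echo at lag 6 (0.19); the remaining lags stay at or below 0.05.
The dominant spike at lag 3 indicates a seasonal period of 3.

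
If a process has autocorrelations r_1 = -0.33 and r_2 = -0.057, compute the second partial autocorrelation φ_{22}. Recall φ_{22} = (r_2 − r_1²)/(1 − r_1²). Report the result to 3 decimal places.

-0.186

φ_{22} = (r_2 − r_1²) / (1 − r_1²)
r_1² = (-0.33)² = 0.1089
Numerator = -0.057 − 0.1089 = -0.1659; denominator = 1 − 0.1089 = 0.8911
φ_{22} = -0.1659 / 0.8911 = -0.186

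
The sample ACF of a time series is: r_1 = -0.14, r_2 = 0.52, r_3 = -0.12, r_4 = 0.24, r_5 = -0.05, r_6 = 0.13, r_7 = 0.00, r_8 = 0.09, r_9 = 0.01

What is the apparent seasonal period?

2

The largest autocorrelation is r_2 = 0.52, with a weaker echo at lag 4 (0.24); the remaining lags stay at or below 0.13.
The dominant spike at lag 2 indicates a seasonal period of 2.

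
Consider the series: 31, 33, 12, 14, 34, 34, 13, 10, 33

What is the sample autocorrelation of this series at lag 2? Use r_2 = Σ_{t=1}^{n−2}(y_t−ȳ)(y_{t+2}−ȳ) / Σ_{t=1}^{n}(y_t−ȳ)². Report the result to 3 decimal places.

Mean ȳ = (31 + 33 + 12 + 14 + 34 + 34 + 13 + 10 + 33)/9 = 23.7778
Σ(y_t−ȳ)(y_{t+2}−ȳ) = (-85.0617) + (-90.1728) + (-120.3951) + (-99.9506) + (-110.1728) + (-140.8395) + (-99.3951) = -745.9877
Denominator Σ(y_t−ȳ)² = 971.5556
r_2 = -745.9877 / 971.5556 = -0.768

-0.768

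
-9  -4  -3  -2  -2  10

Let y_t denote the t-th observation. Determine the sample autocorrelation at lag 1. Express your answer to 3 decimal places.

Mean ȳ = (-9 − 4 − 3 − 2 − 2 + 10)/6 = -1.6667
Numerator Σ_{t=1}^{5}(y_t−ȳ)(y_{t+1}−ȳ) = 16.8889
Denominator Σ(y_t−ȳ)² = 197.3333
r_1 = 16.8889 / 197.3333 = 0.086

0.086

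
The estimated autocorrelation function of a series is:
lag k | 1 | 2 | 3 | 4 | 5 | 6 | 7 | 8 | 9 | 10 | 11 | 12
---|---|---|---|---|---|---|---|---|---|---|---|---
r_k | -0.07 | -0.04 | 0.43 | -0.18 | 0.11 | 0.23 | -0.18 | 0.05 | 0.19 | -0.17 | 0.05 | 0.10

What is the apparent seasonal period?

3

The largest autocorrelation is r_3 = 0.43, with weaker echoes at lags 6 (0.23) and 9 (0.19); the remaining lags stay at or below 0.11.
The dominant spike at lag 3 indicates a seasonal period of 3.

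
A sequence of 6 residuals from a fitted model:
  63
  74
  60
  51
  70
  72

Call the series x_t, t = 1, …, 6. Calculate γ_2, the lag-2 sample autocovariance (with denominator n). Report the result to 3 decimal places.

Mean x̄ = (63 + 74 + 60 + 51 + 70 + 72)/6 = 65.0000
Deviations: -2.0000, 9.0000, -5.0000, -14.0000, 5.0000, 7.0000
Σ_{t=1}^{4}(x_t−x̄)(x_{t+2}−x̄) = -239.0000
γ_2 = -239.0000 / 6 = -39.833

-39.833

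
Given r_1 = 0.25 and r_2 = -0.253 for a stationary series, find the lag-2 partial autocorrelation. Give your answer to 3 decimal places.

φ_{22} = (r_2 − r_1²) / (1 − r_1²)
r_1² = (0.25)² = 0.0625
Numerator = -0.253 − 0.0625 = -0.3155; denominator = 1 − 0.0625 = 0.9375
φ_{22} = -0.3155 / 0.9375 = -0.337

-0.337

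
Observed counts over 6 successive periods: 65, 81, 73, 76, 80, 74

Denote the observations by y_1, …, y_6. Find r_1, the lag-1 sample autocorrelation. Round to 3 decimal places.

-0.434

Mean ȳ = (65 + 81 + 73 + 76 + 80 + 74)/6 = 74.8333
Σ(y_t−ȳ)(y_{t+1}−ȳ) = (-60.6389) + (-11.3056) + (-2.1389) + (6.0278) + (-4.3056) = -72.3611
Denominator Σ(y_t−ȳ)² = 166.8333
r_1 = -72.3611 / 166.8333 = -0.434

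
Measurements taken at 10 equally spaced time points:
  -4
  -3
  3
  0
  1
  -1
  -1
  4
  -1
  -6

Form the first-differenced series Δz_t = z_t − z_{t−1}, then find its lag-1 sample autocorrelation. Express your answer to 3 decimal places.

-0.132

First differences Δz: 1, 6, -3, 1, -2, 0, 5, -5, -5
Mean of differences = -0.2222
Numerator Σ(Δz_t−Δz̄)(Δz_{t+1}−Δz̄) = -16.6049
Denominator Σ(Δz_t−Δz̄)² = 125.5556
r_1(Δz) = -16.6049 / 125.5556 = -0.132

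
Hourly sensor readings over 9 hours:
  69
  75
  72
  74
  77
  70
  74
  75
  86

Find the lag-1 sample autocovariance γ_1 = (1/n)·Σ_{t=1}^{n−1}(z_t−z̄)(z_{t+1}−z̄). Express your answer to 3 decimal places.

Mean z̄ = (69 + 75 + 72 + 74 + 77 + 70 + 74 + 75 + 86)/9 = 74.6667
Σ_{t=1}^{8}(z_t−z̄)(z_{t+1}−z̄) = -6.7778
γ_1 = -6.7778 / 9 = -0.753

-0.753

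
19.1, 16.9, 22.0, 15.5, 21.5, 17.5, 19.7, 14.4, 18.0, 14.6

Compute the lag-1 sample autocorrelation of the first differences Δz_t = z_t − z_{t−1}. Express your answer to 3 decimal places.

-0.881

First differences Δz: -2.2, 5.1, -6.5, 6.0, -4.0, 2.2, -5.3, 3.6, -3.4
Mean of differences = -0.5000
Numerator Σ(Δz_t−Δz̄)(Δz_{t+1}−Δz̄) = -158.8500
Denominator Σ(Δz_t−Δz̄)² = 180.3000
r_1(Δz) = -158.8500 / 180.3000 = -0.881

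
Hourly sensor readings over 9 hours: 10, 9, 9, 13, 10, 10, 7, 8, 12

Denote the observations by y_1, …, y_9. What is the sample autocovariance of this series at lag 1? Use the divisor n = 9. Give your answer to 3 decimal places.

Mean ȳ = (10 + 9 + 9 + 13 + 10 + 10 + 7 + 8 + 12)/9 = 9.7778
Σ_{t=1}^{8}(y_t−ȳ)(y_{t+1}−ȳ) = -0.9383
γ_1 = -0.9383 / 9 = -0.104

-0.104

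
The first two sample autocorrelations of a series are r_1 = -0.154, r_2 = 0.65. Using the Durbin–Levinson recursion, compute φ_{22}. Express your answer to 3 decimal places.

φ_{22} = (r_2 − r_1²) / (1 − r_1²)
r_1² = (-0.154)² = 0.023716
Numerator = 0.65 − 0.0237 = 0.6263; denominator = 1 − 0.0237 = 0.9763
φ_{22} = 0.6263 / 0.9763 = 0.641

0.641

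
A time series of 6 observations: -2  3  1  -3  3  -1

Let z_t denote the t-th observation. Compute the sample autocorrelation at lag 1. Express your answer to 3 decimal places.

Mean z̄ = (-2 + 3 + 1 − 3 + 3 − 1)/6 = 0.1667
Deviations from mean: -2.1667, 2.8333, 0.8333, -3.1667, 2.8333, -1.1667
Σ(z_t−z̄)(z_{t+1}−z̄) = (-6.1389) + (2.3611) + (-2.6389) + (-8.9722) + (-3.3056) = -18.6944
Denominator Σ(z_t−z̄)² = 32.8333
r_1 = -18.6944 / 32.8333 = -0.569

-0.569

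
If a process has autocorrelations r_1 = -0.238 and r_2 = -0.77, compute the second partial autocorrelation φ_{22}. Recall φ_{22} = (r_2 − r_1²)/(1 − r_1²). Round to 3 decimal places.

φ_{22} = (r_2 − r_1²) / (1 − r_1²)
r_1² = (-0.238)² = 0.056644
Numerator = -0.77 − 0.0566 = -0.8266; denominator = 1 − 0.0566 = 0.9434
φ_{22} = -0.8266 / 0.9434 = -0.876

-0.876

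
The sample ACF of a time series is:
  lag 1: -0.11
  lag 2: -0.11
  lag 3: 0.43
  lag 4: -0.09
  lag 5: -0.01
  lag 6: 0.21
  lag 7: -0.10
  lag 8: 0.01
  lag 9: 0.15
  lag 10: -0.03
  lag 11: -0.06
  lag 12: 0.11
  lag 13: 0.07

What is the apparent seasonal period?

The largest autocorrelation is r_3 = 0.43, with weaker echoes at lags 6 (0.21) and 9 (0.15); the remaining lags stay at or below 0.11.
The dominant spike at lag 3 indicates a seasonal period of 3.

3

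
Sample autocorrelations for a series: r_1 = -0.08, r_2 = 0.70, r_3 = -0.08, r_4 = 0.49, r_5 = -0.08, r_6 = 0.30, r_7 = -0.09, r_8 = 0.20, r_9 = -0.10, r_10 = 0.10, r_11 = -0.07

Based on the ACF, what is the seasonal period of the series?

2

The largest autocorrelation is r_2 = 0.70, with weaker echoes at lags 4 (0.49), 6 (0.30) and 8 (0.20); the remaining lags stay at or below 0.10.
The dominant spike at lag 2 indicates a seasonal period of 2.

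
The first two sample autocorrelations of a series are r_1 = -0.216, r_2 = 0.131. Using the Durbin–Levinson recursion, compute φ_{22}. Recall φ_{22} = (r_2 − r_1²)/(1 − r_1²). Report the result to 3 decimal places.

φ_{22} = (r_2 − r_1²) / (1 − r_1²)
r_1² = (-0.216)² = 0.046656
Numerator = 0.131 − 0.0467 = 0.0843; denominator = 1 − 0.0467 = 0.9533
φ_{22} = 0.0843 / 0.9533 = 0.088

0.088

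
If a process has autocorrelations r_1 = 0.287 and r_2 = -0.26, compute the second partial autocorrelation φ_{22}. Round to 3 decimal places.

-0.373

φ_{22} = (r_2 − r_1²) / (1 − r_1²)
r_1² = (0.287)² = 0.082369
Numerator = -0.26 − 0.0824 = -0.3424; denominator = 1 − 0.0824 = 0.9176
φ_{22} = -0.3424 / 0.9176 = -0.373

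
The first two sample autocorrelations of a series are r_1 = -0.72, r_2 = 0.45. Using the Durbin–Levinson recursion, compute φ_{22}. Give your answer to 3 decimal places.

-0.142

φ_{22} = (r_2 − r_1²) / (1 − r_1²)
r_1² = (-0.72)² = 0.5184
Numerator = 0.45 − 0.5184 = -0.0684; denominator = 1 − 0.5184 = 0.4816
φ_{22} = -0.0684 / 0.4816 = -0.142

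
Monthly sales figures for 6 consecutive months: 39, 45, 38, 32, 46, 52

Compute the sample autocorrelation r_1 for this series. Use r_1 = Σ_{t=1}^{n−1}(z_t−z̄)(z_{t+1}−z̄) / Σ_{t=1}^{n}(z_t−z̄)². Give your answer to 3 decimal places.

Mean z̄ = (39 + 45 + 38 + 32 + 46 + 52)/6 = 42.0000
Σ(z_t−z̄)(z_{t+1}−z̄) = (-9.0000) + (-12.0000) + (40.0000) + (-40.0000) + (40.0000) = 19.0000
Denominator Σ(z_t−z̄)² = 250.0000
r_1 = 19.0000 / 250.0000 = 0.076

0.076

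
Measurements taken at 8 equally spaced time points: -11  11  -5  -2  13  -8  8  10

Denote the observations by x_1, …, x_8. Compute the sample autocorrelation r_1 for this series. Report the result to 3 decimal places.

Mean x̄ = (-11 + 11 − 5 − 2 + 13 − 8 + 8 + 10)/8 = 2.0000
Deviations from mean: -13.0000, 9.0000, -7.0000, -4.0000, 11.0000, -10.0000, 6.0000, 8.0000
Σ(x_t−x̄)(x_{t+1}−x̄) = (-117.0000) + (-63.0000) + (28.0000) + (-44.0000) + (-110.0000) + (-60.0000) + (48.0000) = -318.0000
Denominator Σ(x_t−x̄)² = 636.0000
r_1 = -318.0000 / 636.0000 = -0.500

-0.500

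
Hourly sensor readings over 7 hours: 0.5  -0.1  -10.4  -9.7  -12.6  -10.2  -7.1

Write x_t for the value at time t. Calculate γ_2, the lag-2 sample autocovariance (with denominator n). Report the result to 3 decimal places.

Mean x̄ = (0.5 − 0.1 − 10.4 − 9.7 − 12.6 − 10.2 − 7.1)/7 = -7.0857
Deviations: 7.5857, 6.9857, -3.3143, -2.6143, -5.5143, -3.1143, -0.0143
Σ_{t=1}^{5}(x_t−x̄)(x_{t+2}−x̄) = -16.9076
γ_2 = -16.9076 / 7 = -2.415

-2.415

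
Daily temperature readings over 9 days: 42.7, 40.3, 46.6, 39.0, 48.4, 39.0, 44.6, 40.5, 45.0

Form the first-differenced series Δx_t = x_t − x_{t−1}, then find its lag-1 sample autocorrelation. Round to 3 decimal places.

First differences Δx: -2.4, 6.3, -7.6, 9.4, -9.4, 5.6, -4.1, 4.5
Mean of differences = 0.2875
Numerator Σ(Δx_t−Δx̄)(Δx_{t+1}−Δx̄) = -316.9902
Denominator Σ(Δx_t−Δx̄)² = 347.6888
r_1(Δx) = -316.9902 / 347.6888 = -0.912

-0.912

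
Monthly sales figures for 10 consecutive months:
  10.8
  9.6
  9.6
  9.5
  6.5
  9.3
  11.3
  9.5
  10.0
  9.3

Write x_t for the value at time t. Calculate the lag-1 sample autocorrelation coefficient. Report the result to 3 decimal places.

0.021

Mean x̄ = (10.8 + 9.6 + 9.6 + 9.5 + 6.5 + 9.3 + 11.3 + 9.5 + 10.0 + 9.3)/10 = 9.5400
Numerator Σ_{t=1}^{9}(x_t−x̄)(x_{t+1}−x̄) = 0.3064
Denominator Σ(x_t−x̄)² = 14.2640
r_1 = 0.3064 / 14.2640 = 0.021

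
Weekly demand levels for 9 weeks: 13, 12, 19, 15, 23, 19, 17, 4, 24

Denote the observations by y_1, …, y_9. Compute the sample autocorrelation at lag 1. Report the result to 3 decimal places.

Mean ȳ = (13 + 12 + 19 + 15 + 23 + 19 + 17 + 4 + 24)/9 = 16.2222
Numerator Σ_{t=1}^{8}(y_t−ȳ)(y_{t+1}−ȳ) = -93.3827
Denominator Σ(y_t−ȳ)² = 301.5556
r_1 = -93.3827 / 301.5556 = -0.310

-0.310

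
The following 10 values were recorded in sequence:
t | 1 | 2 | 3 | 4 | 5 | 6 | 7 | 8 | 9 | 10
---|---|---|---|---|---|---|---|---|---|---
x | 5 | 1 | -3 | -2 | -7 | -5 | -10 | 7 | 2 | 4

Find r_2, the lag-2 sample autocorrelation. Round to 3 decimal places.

Mean x̄ = (5 + 1 − 3 − 2 − 7 − 5 − 10 + 7 + 2 + 4)/10 = -0.8000
Numerator Σ_{t=1}^{8}(x_t−x̄)(x_{t+2}−x̄) = 39.7200
Denominator Σ(x_t−x̄)² = 275.6000
r_2 = 39.7200 / 275.6000 = 0.144

0.144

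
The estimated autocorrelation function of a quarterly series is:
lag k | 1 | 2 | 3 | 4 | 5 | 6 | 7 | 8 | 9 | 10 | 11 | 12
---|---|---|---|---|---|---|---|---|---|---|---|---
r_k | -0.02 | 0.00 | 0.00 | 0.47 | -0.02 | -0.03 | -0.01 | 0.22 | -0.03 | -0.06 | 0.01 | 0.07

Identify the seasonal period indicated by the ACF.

The largest autocorrelation is r_4 = 0.47, with a weaker echo at lag 8 (0.22); the remaining lags stay at or below 0.07.
The dominant spike at lag 4 indicates a seasonal period of 4.

4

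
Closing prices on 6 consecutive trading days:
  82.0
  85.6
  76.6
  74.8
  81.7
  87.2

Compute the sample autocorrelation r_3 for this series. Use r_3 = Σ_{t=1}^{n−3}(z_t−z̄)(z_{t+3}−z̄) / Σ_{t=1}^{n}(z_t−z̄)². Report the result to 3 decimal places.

-0.258

Mean z̄ = (82.0 + 85.6 + 76.6 + 74.8 + 81.7 + 87.2)/6 = 81.3167
Numerator Σ_{t=1}^{3}(z_t−z̄)(z_{t+3}−z̄) = -30.5608
Denominator Σ(z_t−z̄)² = 118.2883
r_3 = -30.5608 / 118.2883 = -0.258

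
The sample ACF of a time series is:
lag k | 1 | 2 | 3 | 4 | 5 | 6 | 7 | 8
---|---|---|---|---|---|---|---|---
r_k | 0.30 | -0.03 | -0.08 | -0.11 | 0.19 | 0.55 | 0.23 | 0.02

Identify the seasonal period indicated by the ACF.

The largest autocorrelation is r_6 = 0.55; the remaining lags stay at or below 0.30.
The dominant spike at lag 6 indicates a seasonal period of 6.

6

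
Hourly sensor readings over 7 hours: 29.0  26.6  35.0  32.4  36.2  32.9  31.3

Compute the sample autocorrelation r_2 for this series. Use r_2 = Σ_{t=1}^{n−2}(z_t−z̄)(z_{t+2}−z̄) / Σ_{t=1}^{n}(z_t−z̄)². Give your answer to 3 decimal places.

-0.008

Mean z̄ = (29.0 + 26.6 + 35.0 + 32.4 + 36.2 + 32.9 + 31.3)/7 = 31.9143
Deviations from mean: -2.9143, -5.3143, 3.0857, 0.4857, 4.2857, 0.9857, -0.6143
Σ(z_t−z̄)(z_{t+2}−z̄) = (-8.9927) + (-2.5812) + (13.2245) + (0.4788) + (-2.6327) = -0.5033
Denominator Σ(z_t−z̄)² = 66.2086
r_2 = -0.5033 / 66.2086 = -0.008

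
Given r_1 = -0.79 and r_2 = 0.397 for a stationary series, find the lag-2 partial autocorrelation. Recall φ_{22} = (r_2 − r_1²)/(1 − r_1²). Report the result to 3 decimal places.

φ_{22} = (r_2 − r_1²) / (1 − r_1²)
r_1² = (-0.79)² = 0.6241
Numerator = 0.397 − 0.6241 = -0.2271; denominator = 1 − 0.6241 = 0.3759
φ_{22} = -0.2271 / 0.3759 = -0.604

-0.604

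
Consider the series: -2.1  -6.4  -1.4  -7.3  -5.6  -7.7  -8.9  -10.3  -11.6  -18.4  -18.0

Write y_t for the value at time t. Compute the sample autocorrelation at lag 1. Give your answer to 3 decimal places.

0.565

Mean ȳ = (-2.1 − 6.4 − 1.4 − 7.3 − 5.6 − 7.7 − 8.9 − 10.3 − 11.6 − 18.4 − 18.0)/11 = -8.8818
Numerator Σ_{t=1}^{10}(y_t−ȳ)(y_{t+1}−ȳ) = 172.8242
Denominator Σ(y_t−ȳ)² = 305.9364
r_1 = 172.8242 / 305.9364 = 0.565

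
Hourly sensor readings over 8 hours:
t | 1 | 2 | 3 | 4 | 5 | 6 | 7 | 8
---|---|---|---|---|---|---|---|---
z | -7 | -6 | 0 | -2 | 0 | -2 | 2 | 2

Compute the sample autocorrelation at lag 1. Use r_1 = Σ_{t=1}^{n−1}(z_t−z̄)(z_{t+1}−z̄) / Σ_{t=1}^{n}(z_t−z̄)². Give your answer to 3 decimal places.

0.330

Mean z̄ = (-7 − 6 + 0 − 2 + 0 − 2 + 2 + 2)/8 = -1.6250
Σ(z_t−z̄)(z_{t+1}−z̄) = (23.5156) + (-7.1094) + (-0.6094) + (-0.6094) + (-0.6094) + (-1.3594) + (13.1406) = 26.3594
Denominator Σ(z_t−z̄)² = 79.8750
r_1 = 26.3594 / 79.8750 = 0.330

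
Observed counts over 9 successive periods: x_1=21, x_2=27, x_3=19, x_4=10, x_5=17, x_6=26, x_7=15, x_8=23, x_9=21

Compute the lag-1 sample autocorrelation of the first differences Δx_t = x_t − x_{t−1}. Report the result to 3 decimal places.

First differences Δx: 6, -8, -9, 7, 9, -11, 8, -2
Mean of differences = 0.0000
Numerator Σ(Δx_t−Δx̄)(Δx_{t+1}−Δx̄) = -179.0000
Denominator Σ(Δx_t−Δx̄)² = 500.0000
r_1(Δx) = -179.0000 / 500.0000 = -0.358

-0.358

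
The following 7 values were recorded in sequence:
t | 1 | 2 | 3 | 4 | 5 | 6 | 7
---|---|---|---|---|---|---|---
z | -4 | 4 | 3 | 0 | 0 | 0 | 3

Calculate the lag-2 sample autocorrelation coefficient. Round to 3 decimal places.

-0.358

Mean z̄ = (-4 + 4 + 3 + 0 + 0 + 0 + 3)/7 = 0.8571
Deviations from mean: -4.8571, 3.1429, 2.1429, -0.8571, -0.8571, -0.8571, 2.1429
Numerator Σ_{t=1}^{5}(z_t−z̄)(z_{t+2}−z̄) = -16.0408
Denominator Σ(z_t−z̄)² = 44.8571
r_2 = -16.0408 / 44.8571 = -0.358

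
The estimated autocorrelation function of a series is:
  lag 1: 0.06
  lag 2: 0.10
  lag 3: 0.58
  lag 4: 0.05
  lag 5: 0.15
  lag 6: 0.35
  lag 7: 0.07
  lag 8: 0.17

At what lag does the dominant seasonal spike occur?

The largest autocorrelation is r_3 = 0.58, with a weaker echo at lag 6 (0.35); the remaining lags stay at or below 0.17.
The dominant spike at lag 3 indicates a seasonal period of 3.

3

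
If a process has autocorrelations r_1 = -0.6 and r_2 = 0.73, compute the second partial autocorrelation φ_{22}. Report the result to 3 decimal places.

0.578

φ_{22} = (r_2 − r_1²) / (1 − r_1²)
r_1² = (-0.6)² = 0.36
Numerator = 0.73 − 0.3600 = 0.3700; denominator = 1 − 0.3600 = 0.6400
φ_{22} = 0.3700 / 0.6400 = 0.578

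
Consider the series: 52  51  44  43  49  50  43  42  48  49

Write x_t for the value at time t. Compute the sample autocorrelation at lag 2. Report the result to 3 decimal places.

-0.680

Mean x̄ = (52 + 51 + 44 + 43 + 49 + 50 + 43 + 42 + 48 + 49)/10 = 47.1000
Numerator Σ_{t=1}^{8}(x_t−x̄)(x_{t+2}−x̄) = -84.9200
Denominator Σ(x_t−x̄)² = 124.9000
r_2 = -84.9200 / 124.9000 = -0.680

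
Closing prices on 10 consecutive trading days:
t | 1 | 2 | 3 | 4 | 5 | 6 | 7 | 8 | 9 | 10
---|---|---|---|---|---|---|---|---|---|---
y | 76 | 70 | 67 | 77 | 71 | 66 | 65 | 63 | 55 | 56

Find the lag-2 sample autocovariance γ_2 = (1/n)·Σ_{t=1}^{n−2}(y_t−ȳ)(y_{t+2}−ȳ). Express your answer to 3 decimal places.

8.648

Mean ȳ = (76 + 70 + 67 + 77 + 71 + 66 + 65 + 63 + 55 + 56)/10 = 66.6000
Σ_{t=1}^{8}(y_t−ȳ)(y_{t+2}−ȳ) = 86.4800
γ_2 = 86.4800 / 10 = 8.648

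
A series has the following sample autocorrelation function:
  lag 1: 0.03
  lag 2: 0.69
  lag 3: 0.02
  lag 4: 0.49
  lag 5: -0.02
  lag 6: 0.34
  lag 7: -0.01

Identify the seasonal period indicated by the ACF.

2

The largest autocorrelation is r_2 = 0.69, with weaker echoes at lags 4 (0.49) and 6 (0.34); the remaining lags stay at or below 0.03.
The dominant spike at lag 2 indicates a seasonal period of 2.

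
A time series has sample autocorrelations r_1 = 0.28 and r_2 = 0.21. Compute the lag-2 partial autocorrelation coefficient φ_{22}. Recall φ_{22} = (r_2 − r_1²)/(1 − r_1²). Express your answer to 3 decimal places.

0.143

φ_{22} = (r_2 − r_1²) / (1 − r_1²)
r_1² = (0.28)² = 0.0784
Numerator = 0.21 − 0.0784 = 0.1316; denominator = 1 − 0.0784 = 0.9216
φ_{22} = 0.1316 / 0.9216 = 0.143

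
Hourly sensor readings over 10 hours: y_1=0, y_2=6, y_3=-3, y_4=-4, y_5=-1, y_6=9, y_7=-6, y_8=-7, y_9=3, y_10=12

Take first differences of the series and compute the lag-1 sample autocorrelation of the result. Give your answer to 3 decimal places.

-0.115

First differences Δy: 6, -9, -1, 3, 10, -15, -1, 10, 9
Mean of differences = 1.3333
Numerator Σ(Δy_t−Δȳ)(Δy_{t+1}−Δȳ) = -70.7778
Denominator Σ(Δy_t−Δȳ)² = 618.0000
r_1(Δy) = -70.7778 / 618.0000 = -0.115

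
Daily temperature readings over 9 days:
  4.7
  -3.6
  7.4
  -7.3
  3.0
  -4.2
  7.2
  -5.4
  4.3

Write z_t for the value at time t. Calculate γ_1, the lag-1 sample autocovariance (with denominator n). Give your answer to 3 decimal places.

Mean z̄ = (4.7 − 3.6 + 7.4 − 7.3 + 3.0 − 4.2 + 7.2 − 5.4 + 4.3)/9 = 0.6778
Σ_{t=1}^{8}(z_t−z̄)(z_{t+1}−z̄) = -222.9138
γ_1 = -222.9138 / 9 = -24.768

-24.768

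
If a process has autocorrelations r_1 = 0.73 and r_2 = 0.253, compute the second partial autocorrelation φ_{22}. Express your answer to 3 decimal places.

φ_{22} = (r_2 − r_1²) / (1 − r_1²)
r_1² = (0.73)² = 0.5329
Numerator = 0.253 − 0.5329 = -0.2799; denominator = 1 − 0.5329 = 0.4671
φ_{22} = -0.2799 / 0.4671 = -0.599

-0.599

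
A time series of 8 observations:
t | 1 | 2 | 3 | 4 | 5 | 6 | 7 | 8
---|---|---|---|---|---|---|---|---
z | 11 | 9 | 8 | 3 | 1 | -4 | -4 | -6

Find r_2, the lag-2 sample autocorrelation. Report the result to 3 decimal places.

Mean z̄ = (11 + 9 + 8 + 3 + 1 − 4 − 4 − 6)/8 = 2.2500
Deviations from mean: 8.7500, 6.7500, 5.7500, 0.7500, -1.2500, -6.2500, -6.2500, -8.2500
Numerator Σ_{t=1}^{6}(z_t−z̄)(z_{t+2}−z̄) = 102.8750
Denominator Σ(z_t−z̄)² = 303.5000
r_2 = 102.8750 / 303.5000 = 0.339

0.339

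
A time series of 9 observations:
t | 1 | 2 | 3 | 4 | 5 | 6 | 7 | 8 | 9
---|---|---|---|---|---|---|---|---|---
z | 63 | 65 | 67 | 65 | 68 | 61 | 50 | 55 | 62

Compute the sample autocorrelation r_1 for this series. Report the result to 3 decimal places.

Mean z̄ = (63 + 65 + 67 + 65 + 68 + 61 + 50 + 55 + 62)/9 = 61.7778
Numerator Σ_{t=1}^{8}(z_t−z̄)(z_{t+1}−z̄) = 140.2840
Denominator Σ(z_t−z̄)² = 273.5556
r_1 = 140.2840 / 273.5556 = 0.513

0.513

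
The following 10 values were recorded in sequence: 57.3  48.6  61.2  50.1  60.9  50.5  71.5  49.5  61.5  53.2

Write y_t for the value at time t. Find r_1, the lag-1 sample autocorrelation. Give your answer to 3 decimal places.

-0.762

Mean ȳ = (57.3 + 48.6 + 61.2 + 50.1 + 60.9 + 50.5 + 71.5 + 49.5 + 61.5 + 53.2)/10 = 56.4300
Numerator Σ_{t=1}^{9}(y_t−ȳ)(y_{t+1}−ȳ) = -374.4689
Denominator Σ(y_t−ȳ)² = 491.3010
r_1 = -374.4689 / 491.3010 = -0.762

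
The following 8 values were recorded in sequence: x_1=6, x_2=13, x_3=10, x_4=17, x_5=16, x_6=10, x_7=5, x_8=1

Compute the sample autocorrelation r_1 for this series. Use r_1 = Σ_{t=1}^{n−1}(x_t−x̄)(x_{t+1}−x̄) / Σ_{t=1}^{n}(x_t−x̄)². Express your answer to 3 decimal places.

0.360

Mean x̄ = (6 + 13 + 10 + 17 + 16 + 10 + 5 + 1)/8 = 9.7500
Deviations from mean: -3.7500, 3.2500, 0.2500, 7.2500, 6.2500, 0.2500, -4.7500, -8.7500
Σ(x_t−x̄)(x_{t+1}−x̄) = (-12.1875) + (0.8125) + (1.8125) + (45.3125) + (1.5625) + (-1.1875) + (41.5625) = 77.6875
Denominator Σ(x_t−x̄)² = 215.5000
r_1 = 77.6875 / 215.5000 = 0.360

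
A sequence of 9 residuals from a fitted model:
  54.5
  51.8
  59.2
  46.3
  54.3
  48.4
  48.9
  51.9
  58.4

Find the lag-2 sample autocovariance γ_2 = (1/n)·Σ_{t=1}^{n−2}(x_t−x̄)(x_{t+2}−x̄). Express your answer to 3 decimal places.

Mean x̄ = (54.5 + 51.8 + 59.2 + 46.3 + 54.3 + 48.4 + 48.9 + 51.9 + 58.4)/9 = 52.6333
Σ_{t=1}^{7}(x_t−x̄)(x_{t+2}−x̄) = 30.6444
γ_2 = 30.6444 / 9 = 3.405

3.405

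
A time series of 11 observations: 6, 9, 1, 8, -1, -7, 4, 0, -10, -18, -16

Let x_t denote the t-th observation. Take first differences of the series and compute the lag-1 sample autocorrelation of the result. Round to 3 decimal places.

-0.321

First differences Δx: 3, -8, 7, -9, -6, 11, -4, -10, -8, 2
Mean of differences = -2.2000
Numerator Σ(Δx_t−Δx̄)(Δx_{t+1}−Δx̄) = -159.2400
Denominator Σ(Δx_t−Δx̄)² = 495.6000
r_1(Δx) = -159.2400 / 495.6000 = -0.321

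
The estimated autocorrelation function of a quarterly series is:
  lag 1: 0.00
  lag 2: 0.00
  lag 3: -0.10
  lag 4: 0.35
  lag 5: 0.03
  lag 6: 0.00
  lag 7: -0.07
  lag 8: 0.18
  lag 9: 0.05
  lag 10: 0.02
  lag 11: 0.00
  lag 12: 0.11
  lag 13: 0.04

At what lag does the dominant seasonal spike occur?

4

The largest autocorrelation is r_4 = 0.35, with a weaker echo at lag 8 (0.18); the remaining lags stay at or below 0.11.
The dominant spike at lag 4 indicates a seasonal period of 4.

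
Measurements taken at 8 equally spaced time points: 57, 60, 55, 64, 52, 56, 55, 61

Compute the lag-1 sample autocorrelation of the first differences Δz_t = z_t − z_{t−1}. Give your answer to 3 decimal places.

-0.722

First differences Δz: 3, -5, 9, -12, 4, -1, 6
Mean of differences = 0.5714
Numerator Σ(Δz_t−Δz̄)(Δz_{t+1}−Δz̄) = -223.4694
Denominator Σ(Δz_t−Δz̄)² = 309.7143
r_1(Δz) = -223.4694 / 309.7143 = -0.722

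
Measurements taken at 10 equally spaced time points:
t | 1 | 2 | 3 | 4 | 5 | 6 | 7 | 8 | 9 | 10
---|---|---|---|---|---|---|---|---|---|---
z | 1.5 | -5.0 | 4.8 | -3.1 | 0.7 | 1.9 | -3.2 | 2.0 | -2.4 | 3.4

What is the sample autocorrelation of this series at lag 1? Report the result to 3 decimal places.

Mean z̄ = (1.5 − 5.0 + 4.8 − 3.1 + 0.7 + 1.9 − 3.2 + 2.0 − 2.4 + 3.4)/10 = 0.0600
Numerator Σ_{t=1}^{9}(z_t−z̄)(z_{t+1}−z̄) = -72.4056
Denominator Σ(z_t−z̄)² = 95.5240
r_1 = -72.4056 / 95.5240 = -0.758

-0.758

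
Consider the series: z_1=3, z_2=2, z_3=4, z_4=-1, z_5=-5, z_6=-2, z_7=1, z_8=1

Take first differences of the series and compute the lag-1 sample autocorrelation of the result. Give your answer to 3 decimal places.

First differences Δz: -1, 2, -5, -4, 3, 3, 0
Mean of differences = -0.2857
Numerator Σ(Δz_t−Δz̄)(Δz_{t+1}−Δz̄) = 4.6327
Denominator Σ(Δz_t−Δz̄)² = 63.4286
r_1(Δz) = 4.6327 / 63.4286 = 0.073

0.073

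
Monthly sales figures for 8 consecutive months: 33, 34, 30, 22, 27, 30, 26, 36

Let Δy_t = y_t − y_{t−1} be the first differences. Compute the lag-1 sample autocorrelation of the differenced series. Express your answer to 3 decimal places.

-0.199

First differences Δy: 1, -4, -8, 5, 3, -4, 10
Mean of differences = 0.4286
Numerator Σ(Δy_t−Δȳ)(Δy_{t+1}−Δȳ) = -45.7551
Denominator Σ(Δy_t−Δȳ)² = 229.7143
r_1(Δy) = -45.7551 / 229.7143 = -0.199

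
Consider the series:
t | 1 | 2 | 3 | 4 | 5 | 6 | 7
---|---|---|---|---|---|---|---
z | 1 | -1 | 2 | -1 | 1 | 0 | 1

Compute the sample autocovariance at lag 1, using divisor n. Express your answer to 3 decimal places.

-0.945

Mean z̄ = (1 − 1 + 2 − 1 + 1 + 0 + 1)/7 = 0.4286
Σ_{t=1}^{6}(z_t−z̄)(z_{t+1}−z̄) = -6.6122
γ_1 = -6.6122 / 7 = -0.945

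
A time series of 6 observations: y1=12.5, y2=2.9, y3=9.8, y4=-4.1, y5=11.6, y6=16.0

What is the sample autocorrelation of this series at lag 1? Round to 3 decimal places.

Mean ȳ = (12.5 + 2.9 + 9.8 − 4.1 + 11.6 + 16.0)/6 = 8.1167
Deviations from mean: 4.3833, -5.2167, 1.6833, -12.2167, 3.4833, 7.8833
Σ(y_t−ȳ)(y_{t+1}−ȳ) = (-22.8664) + (-8.7814) + (-20.5647) + (-42.5547) + (27.4603) = -67.3069
Denominator Σ(y_t−ȳ)² = 272.7883
r_1 = -67.3069 / 272.7883 = -0.247

-0.247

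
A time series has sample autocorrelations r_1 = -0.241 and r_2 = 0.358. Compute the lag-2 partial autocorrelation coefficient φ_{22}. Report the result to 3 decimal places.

0.318

φ_{22} = (r_2 − r_1²) / (1 − r_1²)
r_1² = (-0.241)² = 0.058081
Numerator = 0.358 − 0.0581 = 0.2999; denominator = 1 − 0.0581 = 0.9419
φ_{22} = 0.2999 / 0.9419 = 0.318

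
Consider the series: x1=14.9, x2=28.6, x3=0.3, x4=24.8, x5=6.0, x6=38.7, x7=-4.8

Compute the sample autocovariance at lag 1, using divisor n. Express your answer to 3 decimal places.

Mean x̄ = (14.9 + 28.6 + 0.3 + 24.8 + 6.0 + 38.7 − 4.8)/7 = 15.5000
Σ_{t=1}^{6}(x_t−x̄)(x_{t+1}−x̄) = -1128.0500
γ_1 = -1128.0500 / 7 = -161.150

-161.150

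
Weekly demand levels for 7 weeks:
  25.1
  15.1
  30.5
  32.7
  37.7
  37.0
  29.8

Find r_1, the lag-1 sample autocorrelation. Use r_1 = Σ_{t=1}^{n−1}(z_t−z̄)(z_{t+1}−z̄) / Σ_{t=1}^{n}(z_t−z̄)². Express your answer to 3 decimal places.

Mean z̄ = (25.1 + 15.1 + 30.5 + 32.7 + 37.7 + 37.0 + 29.8)/7 = 29.7000
Deviations from mean: -4.6000, -14.6000, 0.8000, 3.0000, 8.0000, 7.3000, 0.1000
Numerator Σ_{t=1}^{6}(z_t−z̄)(z_{t+1}−z̄) = 141.0100
Denominator Σ(z_t−z̄)² = 361.2600
r_1 = 141.0100 / 361.2600 = 0.390

0.390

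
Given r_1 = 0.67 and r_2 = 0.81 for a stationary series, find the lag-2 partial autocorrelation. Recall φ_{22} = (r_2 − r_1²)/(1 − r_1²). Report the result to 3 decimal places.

φ_{22} = (r_2 − r_1²) / (1 − r_1²)
r_1² = (0.67)² = 0.4489
Numerator = 0.81 − 0.4489 = 0.3611; denominator = 1 − 0.4489 = 0.5511
φ_{22} = 0.3611 / 0.5511 = 0.655

0.655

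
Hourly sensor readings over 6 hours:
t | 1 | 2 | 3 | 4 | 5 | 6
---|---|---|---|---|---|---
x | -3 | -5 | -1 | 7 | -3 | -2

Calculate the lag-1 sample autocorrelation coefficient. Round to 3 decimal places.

Mean x̄ = (-3 − 5 − 1 + 7 − 3 − 2)/6 = -1.1667
Numerator Σ_{t=1}^{5}(x_t−x̄)(x_{t+1}−x̄) = -5.6944
Denominator Σ(x_t−x̄)² = 88.8333
r_1 = -5.6944 / 88.8333 = -0.064

-0.064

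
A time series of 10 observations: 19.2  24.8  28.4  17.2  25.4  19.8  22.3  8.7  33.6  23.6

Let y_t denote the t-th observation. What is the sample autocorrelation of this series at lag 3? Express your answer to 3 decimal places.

-0.152

Mean ȳ = (19.2 + 24.8 + 28.4 + 17.2 + 25.4 + 19.8 + 22.3 + 8.7 + 33.6 + 23.6)/10 = 22.3000
Σ(y_t−ȳ)(y_{t+3}−ȳ) = (15.8100) + (7.7500) + (-15.2500) + (0.0000) + (-42.1600) + (-28.2500) + (0.0000) = -62.1000
Denominator Σ(y_t−ȳ)² = 409.2800
r_3 = -62.1000 / 409.2800 = -0.152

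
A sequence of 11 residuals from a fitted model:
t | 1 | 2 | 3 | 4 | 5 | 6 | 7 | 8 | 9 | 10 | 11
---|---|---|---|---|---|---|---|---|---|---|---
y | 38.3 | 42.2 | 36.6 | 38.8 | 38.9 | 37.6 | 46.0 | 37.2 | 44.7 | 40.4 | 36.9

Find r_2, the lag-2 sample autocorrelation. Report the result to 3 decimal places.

0.216

Mean ȳ = (38.3 + 42.2 + 36.6 + 38.8 + 38.9 + 37.6 + 46.0 + 37.2 + 44.7 + 40.4 + 36.9)/11 = 39.7818
Numerator Σ_{t=1}^{9}(y_t−ȳ)(y_{t+2}−ȳ) = 22.2512
Denominator Σ(y_t−ȳ)² = 102.8764
r_2 = 22.2512 / 102.8764 = 0.216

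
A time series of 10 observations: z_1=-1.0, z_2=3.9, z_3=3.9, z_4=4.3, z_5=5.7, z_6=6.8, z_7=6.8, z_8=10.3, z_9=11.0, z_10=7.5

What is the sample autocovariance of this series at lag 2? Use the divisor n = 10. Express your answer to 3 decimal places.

Mean z̄ = (-1.0 + 3.9 + 3.9 + 4.3 + 5.7 + 6.8 + 6.8 + 10.3 + 11.0 + 7.5)/10 = 5.9200
Σ_{t=1}^{8}(z_t−z̄)(z_{t+2}−z̄) = 31.3212
γ_2 = 31.3212 / 10 = 3.132

3.132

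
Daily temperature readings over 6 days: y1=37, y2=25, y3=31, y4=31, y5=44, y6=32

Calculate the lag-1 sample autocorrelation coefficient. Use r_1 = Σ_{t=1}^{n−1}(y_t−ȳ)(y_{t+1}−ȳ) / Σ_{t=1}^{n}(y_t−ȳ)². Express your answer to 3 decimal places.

Mean ȳ = (37 + 25 + 31 + 31 + 44 + 32)/6 = 33.3333
Deviations from mean: 3.6667, -8.3333, -2.3333, -2.3333, 10.6667, -1.3333
Numerator Σ_{t=1}^{5}(y_t−ȳ)(y_{t+1}−ȳ) = -44.7778
Denominator Σ(y_t−ȳ)² = 209.3333
r_1 = -44.7778 / 209.3333 = -0.214

-0.214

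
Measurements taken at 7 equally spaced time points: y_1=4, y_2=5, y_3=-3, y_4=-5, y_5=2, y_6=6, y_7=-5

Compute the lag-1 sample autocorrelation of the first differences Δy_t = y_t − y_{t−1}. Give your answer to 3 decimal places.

First differences Δy: 1, -8, -2, 7, 4, -11
Mean of differences = -1.5000
Numerator Σ(Δy_t−Δȳ)(Δy_{t+1}−Δȳ) = -22.7500
Denominator Σ(Δy_t−Δȳ)² = 241.5000
r_1(Δy) = -22.7500 / 241.5000 = -0.094

-0.094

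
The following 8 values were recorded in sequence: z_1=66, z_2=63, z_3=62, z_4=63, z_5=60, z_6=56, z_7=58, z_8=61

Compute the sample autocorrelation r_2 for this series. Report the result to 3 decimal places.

0.020

Mean z̄ = (66 + 63 + 62 + 63 + 60 + 56 + 58 + 61)/8 = 61.1250
Deviations from mean: 4.8750, 1.8750, 0.8750, 1.8750, -1.1250, -5.1250, -3.1250, -0.1250
Numerator Σ_{t=1}^{6}(z_t−z̄)(z_{t+2}−z̄) = 1.3438
Denominator Σ(z_t−z̄)² = 68.8750
r_2 = 1.3438 / 68.8750 = 0.020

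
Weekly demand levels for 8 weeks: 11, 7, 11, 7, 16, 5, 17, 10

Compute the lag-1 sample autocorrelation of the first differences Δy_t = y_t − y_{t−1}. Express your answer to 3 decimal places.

First differences Δy: -4, 4, -4, 9, -11, 12, -7
Mean of differences = -0.1429
Numerator Σ(Δy_t−Δȳ)(Δy_{t+1}−Δȳ) = -381.5918
Denominator Σ(Δy_t−Δȳ)² = 442.8571
r_1(Δy) = -381.5918 / 442.8571 = -0.862

-0.862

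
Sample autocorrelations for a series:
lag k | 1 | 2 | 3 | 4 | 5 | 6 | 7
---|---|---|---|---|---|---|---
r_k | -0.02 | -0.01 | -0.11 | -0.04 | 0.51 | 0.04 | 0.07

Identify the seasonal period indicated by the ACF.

5

The largest autocorrelation is r_5 = 0.51; the remaining lags stay at or below 0.07.
The dominant spike at lag 5 indicates a seasonal period of 5.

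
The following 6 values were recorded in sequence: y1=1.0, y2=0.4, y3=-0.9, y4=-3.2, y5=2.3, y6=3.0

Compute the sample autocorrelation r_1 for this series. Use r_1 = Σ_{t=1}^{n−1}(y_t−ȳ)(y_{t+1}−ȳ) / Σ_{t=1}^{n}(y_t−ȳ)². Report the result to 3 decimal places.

0.113

Mean ȳ = (1.0 + 0.4 − 0.9 − 3.2 + 2.3 + 3.0)/6 = 0.4333
Deviations from mean: 0.5667, -0.0333, -1.3333, -3.6333, 1.8667, 2.5667
Numerator Σ_{t=1}^{5}(y_t−ȳ)(y_{t+1}−ȳ) = 2.8789
Denominator Σ(y_t−ȳ)² = 25.3733
r_1 = 2.8789 / 25.3733 = 0.113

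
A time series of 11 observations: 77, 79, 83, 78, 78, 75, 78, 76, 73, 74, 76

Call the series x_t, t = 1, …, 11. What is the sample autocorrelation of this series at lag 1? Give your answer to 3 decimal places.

Mean x̄ = (77 + 79 + 83 + 78 + 78 + 75 + 78 + 76 + 73 + 74 + 76)/11 = 77.0000
Numerator Σ_{t=1}^{10}(x_t−x̄)(x_{t+1}−x̄) = 33.0000
Denominator Σ(x_t−x̄)² = 74.0000
r_1 = 33.0000 / 74.0000 = 0.446

0.446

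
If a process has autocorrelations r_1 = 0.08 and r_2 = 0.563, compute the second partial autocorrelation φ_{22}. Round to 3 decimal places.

φ_{22} = (r_2 − r_1²) / (1 − r_1²)
r_1² = (0.08)² = 0.0064
Numerator = 0.563 − 0.0064 = 0.5566; denominator = 1 − 0.0064 = 0.9936
φ_{22} = 0.5566 / 0.9936 = 0.560

0.560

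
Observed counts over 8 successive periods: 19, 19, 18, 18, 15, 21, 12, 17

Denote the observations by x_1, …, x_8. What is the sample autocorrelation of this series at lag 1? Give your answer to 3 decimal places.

Mean x̄ = (19 + 19 + 18 + 18 + 15 + 21 + 12 + 17)/8 = 17.3750
Σ(x_t−x̄)(x_{t+1}−x̄) = (2.6406) + (1.0156) + (0.3906) + (-1.4844) + (-8.6094) + (-19.4844) + (2.0156) = -23.5156
Denominator Σ(x_t−x̄)² = 53.8750
r_1 = -23.5156 / 53.8750 = -0.436

-0.436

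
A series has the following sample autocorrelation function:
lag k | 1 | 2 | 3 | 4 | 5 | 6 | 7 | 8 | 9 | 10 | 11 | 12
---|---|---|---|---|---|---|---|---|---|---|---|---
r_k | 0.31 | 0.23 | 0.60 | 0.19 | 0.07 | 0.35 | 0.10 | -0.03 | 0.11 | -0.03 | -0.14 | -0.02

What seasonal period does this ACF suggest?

The largest autocorrelation is r_3 = 0.60, with a weaker echo at lag 6 (0.35); the remaining lags stay at or below 0.31. The elevated value at lag 1 (0.31), dropping to 0.23 at lag 2, reflects decaying short-term dependence rather than seasonality.
The dominant spike at lag 3 indicates a seasonal period of 3.

3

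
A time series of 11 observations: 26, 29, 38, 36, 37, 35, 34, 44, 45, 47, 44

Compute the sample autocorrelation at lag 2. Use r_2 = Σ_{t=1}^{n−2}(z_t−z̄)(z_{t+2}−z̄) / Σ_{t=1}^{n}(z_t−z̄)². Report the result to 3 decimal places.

0.172

Mean z̄ = (26 + 29 + 38 + 36 + 37 + 35 + 34 + 44 + 45 + 47 + 44)/11 = 37.7273
Numerator Σ_{t=1}^{9}(z_t−z̄)(z_{t+2}−z̄) = 78.6694
Denominator Σ(z_t−z̄)² = 456.1818
r_2 = 78.6694 / 456.1818 = 0.172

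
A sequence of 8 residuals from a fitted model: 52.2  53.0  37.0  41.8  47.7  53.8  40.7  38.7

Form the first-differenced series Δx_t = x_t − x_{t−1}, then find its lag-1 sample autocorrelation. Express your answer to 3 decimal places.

-0.212

First differences Δx: 0.8, -16.0, 4.8, 5.9, 6.1, -13.1, -2.0
Mean of differences = -1.9286
Numerator Σ(Δx_t−Δx̄)(Δx_{t+1}−Δx̄) = -106.4408
Denominator Σ(Δx_t−Δx̄)² = 501.2743
r_1(Δx) = -106.4408 / 501.2743 = -0.212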